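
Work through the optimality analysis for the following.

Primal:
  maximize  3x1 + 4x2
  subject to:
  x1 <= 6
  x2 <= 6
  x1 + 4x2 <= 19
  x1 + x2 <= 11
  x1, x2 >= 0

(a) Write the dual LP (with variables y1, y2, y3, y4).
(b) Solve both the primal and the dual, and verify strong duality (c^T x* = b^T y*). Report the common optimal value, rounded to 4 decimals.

The standard primal-dual pair for 'max c^T x s.t. A x <= b, x >= 0' is:
  Dual:  min b^T y  s.t.  A^T y >= c,  y >= 0.

So the dual LP is:
  minimize  6y1 + 6y2 + 19y3 + 11y4
  subject to:
    y1 + y3 + y4 >= 3
    y2 + 4y3 + y4 >= 4
    y1, y2, y3, y4 >= 0

Solving the primal: x* = (6, 3.25).
  primal value c^T x* = 31.
Solving the dual: y* = (2, 0, 1, 0).
  dual value b^T y* = 31.
Strong duality: c^T x* = b^T y*. Confirmed.

31


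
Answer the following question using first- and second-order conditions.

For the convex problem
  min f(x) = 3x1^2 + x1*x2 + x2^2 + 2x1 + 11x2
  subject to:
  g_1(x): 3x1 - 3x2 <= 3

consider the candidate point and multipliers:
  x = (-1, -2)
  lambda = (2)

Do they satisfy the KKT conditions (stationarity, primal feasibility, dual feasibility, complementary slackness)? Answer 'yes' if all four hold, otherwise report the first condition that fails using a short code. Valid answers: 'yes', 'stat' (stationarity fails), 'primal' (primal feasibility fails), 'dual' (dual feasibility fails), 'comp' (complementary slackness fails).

Gradient of f: grad f(x) = Q x + c = (-6, 6)
Constraint values g_i(x) = a_i^T x - b_i:
  g_1((-1, -2)) = 0
Stationarity residual: grad f(x) + sum_i lambda_i a_i = (0, 0)
  -> stationarity OK
Primal feasibility (all g_i <= 0): OK
Dual feasibility (all lambda_i >= 0): OK
Complementary slackness (lambda_i * g_i(x) = 0 for all i): OK

Verdict: yes, KKT holds.

yes


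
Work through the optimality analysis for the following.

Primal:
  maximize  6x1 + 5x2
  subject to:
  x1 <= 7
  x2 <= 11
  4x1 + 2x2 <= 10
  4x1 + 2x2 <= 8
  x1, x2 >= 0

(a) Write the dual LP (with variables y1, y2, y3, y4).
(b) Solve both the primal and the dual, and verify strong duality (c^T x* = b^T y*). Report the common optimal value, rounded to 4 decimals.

The standard primal-dual pair for 'max c^T x s.t. A x <= b, x >= 0' is:
  Dual:  min b^T y  s.t.  A^T y >= c,  y >= 0.

So the dual LP is:
  minimize  7y1 + 11y2 + 10y3 + 8y4
  subject to:
    y1 + 4y3 + 4y4 >= 6
    y2 + 2y3 + 2y4 >= 5
    y1, y2, y3, y4 >= 0

Solving the primal: x* = (0, 4).
  primal value c^T x* = 20.
Solving the dual: y* = (0, 0, 0, 2.5).
  dual value b^T y* = 20.
Strong duality: c^T x* = b^T y*. Confirmed.

20


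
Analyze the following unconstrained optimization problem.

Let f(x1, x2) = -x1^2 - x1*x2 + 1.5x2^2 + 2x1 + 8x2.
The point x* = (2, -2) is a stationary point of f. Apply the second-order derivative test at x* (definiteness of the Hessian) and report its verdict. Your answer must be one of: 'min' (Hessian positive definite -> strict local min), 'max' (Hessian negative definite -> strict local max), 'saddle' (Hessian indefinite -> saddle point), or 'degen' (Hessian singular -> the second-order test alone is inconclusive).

Compute the Hessian H = grad^2 f:
  H = [[-2, -1], [-1, 3]]
Verify stationarity: grad f(x*) = H x* + g = (0, 0).
Eigenvalues of H: -2.1926, 3.1926.
Eigenvalues have mixed signs, so H is indefinite -> x* is a saddle point.

saddle


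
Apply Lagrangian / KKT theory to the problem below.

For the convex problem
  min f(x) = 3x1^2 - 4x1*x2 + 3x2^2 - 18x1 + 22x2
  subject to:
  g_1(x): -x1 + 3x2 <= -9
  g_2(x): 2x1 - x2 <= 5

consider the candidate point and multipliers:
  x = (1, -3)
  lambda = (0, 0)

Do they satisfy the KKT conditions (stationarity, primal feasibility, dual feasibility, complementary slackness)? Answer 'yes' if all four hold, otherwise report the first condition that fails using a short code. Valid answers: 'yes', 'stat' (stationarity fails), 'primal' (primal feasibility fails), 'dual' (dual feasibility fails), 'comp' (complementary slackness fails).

Gradient of f: grad f(x) = Q x + c = (0, 0)
Constraint values g_i(x) = a_i^T x - b_i:
  g_1((1, -3)) = -1
  g_2((1, -3)) = 0
Stationarity residual: grad f(x) + sum_i lambda_i a_i = (0, 0)
  -> stationarity OK
Primal feasibility (all g_i <= 0): OK
Dual feasibility (all lambda_i >= 0): OK
Complementary slackness (lambda_i * g_i(x) = 0 for all i): OK

Verdict: yes, KKT holds.

yes


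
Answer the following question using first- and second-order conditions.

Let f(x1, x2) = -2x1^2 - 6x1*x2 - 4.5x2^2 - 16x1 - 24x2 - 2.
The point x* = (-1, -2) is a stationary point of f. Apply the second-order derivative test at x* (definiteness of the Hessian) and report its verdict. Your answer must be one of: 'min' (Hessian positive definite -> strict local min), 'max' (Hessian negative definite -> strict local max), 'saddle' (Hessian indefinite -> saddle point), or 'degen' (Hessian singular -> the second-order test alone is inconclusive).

Compute the Hessian H = grad^2 f:
  H = [[-4, -6], [-6, -9]]
Verify stationarity: grad f(x*) = H x* + g = (0, 0).
Eigenvalues of H: -13, 0.
H has a zero eigenvalue (singular; negative semidefinite but not definite), so H is neither positive definite, negative definite, nor indefinite. The second-order test alone is inconclusive -> degen.
(Indeed, f is constant along the null direction of H through x*, so x* is not a strict local extremum.)

degen


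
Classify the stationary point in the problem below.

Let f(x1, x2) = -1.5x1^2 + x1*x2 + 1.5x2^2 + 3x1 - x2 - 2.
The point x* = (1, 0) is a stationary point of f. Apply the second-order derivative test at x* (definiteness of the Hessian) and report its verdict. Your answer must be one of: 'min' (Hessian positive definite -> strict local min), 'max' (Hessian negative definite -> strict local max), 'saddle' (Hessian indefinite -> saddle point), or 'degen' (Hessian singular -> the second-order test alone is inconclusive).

Compute the Hessian H = grad^2 f:
  H = [[-3, 1], [1, 3]]
Verify stationarity: grad f(x*) = H x* + g = (0, 0).
Eigenvalues of H: -3.1623, 3.1623.
Eigenvalues have mixed signs, so H is indefinite -> x* is a saddle point.

saddle


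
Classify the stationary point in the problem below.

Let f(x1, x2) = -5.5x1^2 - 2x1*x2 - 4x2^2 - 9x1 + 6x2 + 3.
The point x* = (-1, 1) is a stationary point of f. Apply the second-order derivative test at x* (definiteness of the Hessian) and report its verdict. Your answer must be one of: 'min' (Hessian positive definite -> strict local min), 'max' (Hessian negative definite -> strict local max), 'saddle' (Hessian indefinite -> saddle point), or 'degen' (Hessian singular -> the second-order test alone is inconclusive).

Compute the Hessian H = grad^2 f:
  H = [[-11, -2], [-2, -8]]
Verify stationarity: grad f(x*) = H x* + g = (0, 0).
Eigenvalues of H: -12, -7.
Both eigenvalues < 0, so H is negative definite -> x* is a strict local max.

max


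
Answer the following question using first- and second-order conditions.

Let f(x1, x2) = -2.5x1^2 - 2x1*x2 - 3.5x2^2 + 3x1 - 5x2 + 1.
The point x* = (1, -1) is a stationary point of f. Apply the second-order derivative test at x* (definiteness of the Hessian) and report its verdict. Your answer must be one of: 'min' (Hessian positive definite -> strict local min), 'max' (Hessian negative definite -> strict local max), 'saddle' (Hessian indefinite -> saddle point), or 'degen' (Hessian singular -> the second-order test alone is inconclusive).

Compute the Hessian H = grad^2 f:
  H = [[-5, -2], [-2, -7]]
Verify stationarity: grad f(x*) = H x* + g = (0, 0).
Eigenvalues of H: -8.2361, -3.7639.
Both eigenvalues < 0, so H is negative definite -> x* is a strict local max.

max


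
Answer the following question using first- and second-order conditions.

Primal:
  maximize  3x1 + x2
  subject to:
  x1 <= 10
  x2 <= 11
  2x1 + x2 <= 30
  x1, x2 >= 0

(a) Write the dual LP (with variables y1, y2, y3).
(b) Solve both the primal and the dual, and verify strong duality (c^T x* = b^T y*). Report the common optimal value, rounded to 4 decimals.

The standard primal-dual pair for 'max c^T x s.t. A x <= b, x >= 0' is:
  Dual:  min b^T y  s.t.  A^T y >= c,  y >= 0.

So the dual LP is:
  minimize  10y1 + 11y2 + 30y3
  subject to:
    y1 + 2y3 >= 3
    y2 + y3 >= 1
    y1, y2, y3 >= 0

Solving the primal: x* = (10, 10).
  primal value c^T x* = 40.
Solving the dual: y* = (1, 0, 1).
  dual value b^T y* = 40.
Strong duality: c^T x* = b^T y*. Confirmed.

40


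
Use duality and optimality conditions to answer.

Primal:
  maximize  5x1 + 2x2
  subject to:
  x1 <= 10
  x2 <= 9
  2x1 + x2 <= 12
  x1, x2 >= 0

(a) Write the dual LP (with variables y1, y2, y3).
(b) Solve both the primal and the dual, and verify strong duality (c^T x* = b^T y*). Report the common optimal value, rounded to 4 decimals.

The standard primal-dual pair for 'max c^T x s.t. A x <= b, x >= 0' is:
  Dual:  min b^T y  s.t.  A^T y >= c,  y >= 0.

So the dual LP is:
  minimize  10y1 + 9y2 + 12y3
  subject to:
    y1 + 2y3 >= 5
    y2 + y3 >= 2
    y1, y2, y3 >= 0

Solving the primal: x* = (6, 0).
  primal value c^T x* = 30.
Solving the dual: y* = (0, 0, 2.5).
  dual value b^T y* = 30.
Strong duality: c^T x* = b^T y*. Confirmed.

30


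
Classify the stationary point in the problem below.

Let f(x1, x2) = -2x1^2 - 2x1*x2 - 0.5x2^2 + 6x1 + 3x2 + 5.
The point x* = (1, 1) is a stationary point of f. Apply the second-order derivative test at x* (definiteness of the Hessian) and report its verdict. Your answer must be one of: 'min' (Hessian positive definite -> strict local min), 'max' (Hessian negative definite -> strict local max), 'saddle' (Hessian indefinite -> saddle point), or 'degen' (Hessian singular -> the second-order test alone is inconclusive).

Compute the Hessian H = grad^2 f:
  H = [[-4, -2], [-2, -1]]
Verify stationarity: grad f(x*) = H x* + g = (0, 0).
Eigenvalues of H: -5, 0.
H has a zero eigenvalue (singular; negative semidefinite but not definite), so H is neither positive definite, negative definite, nor indefinite. The second-order test alone is inconclusive -> degen.
(Indeed, f is constant along the null direction of H through x*, so x* is not a strict local extremum.)

degen


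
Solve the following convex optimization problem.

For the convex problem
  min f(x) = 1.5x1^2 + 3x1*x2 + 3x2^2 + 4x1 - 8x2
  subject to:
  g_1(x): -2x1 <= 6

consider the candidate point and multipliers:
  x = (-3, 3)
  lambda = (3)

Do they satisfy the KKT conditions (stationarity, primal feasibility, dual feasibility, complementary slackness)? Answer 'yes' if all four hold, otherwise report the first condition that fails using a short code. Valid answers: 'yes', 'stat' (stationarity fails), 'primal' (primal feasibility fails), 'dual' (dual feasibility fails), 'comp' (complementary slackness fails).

Gradient of f: grad f(x) = Q x + c = (4, 1)
Constraint values g_i(x) = a_i^T x - b_i:
  g_1((-3, 3)) = 0
Stationarity residual: grad f(x) + sum_i lambda_i a_i = (-2, 1)
  -> stationarity FAILS
Primal feasibility (all g_i <= 0): OK
Dual feasibility (all lambda_i >= 0): OK
Complementary slackness (lambda_i * g_i(x) = 0 for all i): OK

Verdict: the first failing condition is stationarity -> stat.

stat


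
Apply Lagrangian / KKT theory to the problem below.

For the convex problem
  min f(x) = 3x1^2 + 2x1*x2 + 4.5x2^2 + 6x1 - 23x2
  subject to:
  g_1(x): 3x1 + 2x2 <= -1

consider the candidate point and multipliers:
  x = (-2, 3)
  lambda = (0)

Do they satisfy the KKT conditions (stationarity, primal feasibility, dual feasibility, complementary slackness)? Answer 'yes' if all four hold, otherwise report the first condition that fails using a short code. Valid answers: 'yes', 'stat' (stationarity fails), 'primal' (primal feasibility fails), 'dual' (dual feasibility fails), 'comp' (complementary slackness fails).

Gradient of f: grad f(x) = Q x + c = (0, 0)
Constraint values g_i(x) = a_i^T x - b_i:
  g_1((-2, 3)) = 1
Stationarity residual: grad f(x) + sum_i lambda_i a_i = (0, 0)
  -> stationarity OK
Primal feasibility (all g_i <= 0): FAILS
Dual feasibility (all lambda_i >= 0): OK
Complementary slackness (lambda_i * g_i(x) = 0 for all i): OK

Verdict: the first failing condition is primal_feasibility -> primal.

primal


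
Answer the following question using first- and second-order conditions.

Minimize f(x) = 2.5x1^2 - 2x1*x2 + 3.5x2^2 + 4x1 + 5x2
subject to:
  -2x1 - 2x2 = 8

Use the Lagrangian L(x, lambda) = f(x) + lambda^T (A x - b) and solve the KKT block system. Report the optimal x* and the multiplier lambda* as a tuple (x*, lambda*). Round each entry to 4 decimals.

Form the Lagrangian:
  L(x, lambda) = (1/2) x^T Q x + c^T x + lambda^T (A x - b)
Stationarity (grad_x L = 0): Q x + c + A^T lambda = 0.
Primal feasibility: A x = b.

This gives the KKT block system:
  [ Q   A^T ] [ x     ]   [-c ]
  [ A    0  ] [ lambda ] = [ b ]

Solving the linear system:
  x*      = (-2.1875, -1.8125)
  lambda* = (-1.6563)
  f(x*)   = -2.2812

x* = (-2.1875, -1.8125), lambda* = (-1.6563)


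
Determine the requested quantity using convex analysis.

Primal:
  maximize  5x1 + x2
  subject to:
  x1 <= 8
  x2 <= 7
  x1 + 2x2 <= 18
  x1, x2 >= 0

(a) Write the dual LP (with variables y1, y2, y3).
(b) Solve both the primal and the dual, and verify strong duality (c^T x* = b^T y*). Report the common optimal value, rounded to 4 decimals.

The standard primal-dual pair for 'max c^T x s.t. A x <= b, x >= 0' is:
  Dual:  min b^T y  s.t.  A^T y >= c,  y >= 0.

So the dual LP is:
  minimize  8y1 + 7y2 + 18y3
  subject to:
    y1 + y3 >= 5
    y2 + 2y3 >= 1
    y1, y2, y3 >= 0

Solving the primal: x* = (8, 5).
  primal value c^T x* = 45.
Solving the dual: y* = (4.5, 0, 0.5).
  dual value b^T y* = 45.
Strong duality: c^T x* = b^T y*. Confirmed.

45


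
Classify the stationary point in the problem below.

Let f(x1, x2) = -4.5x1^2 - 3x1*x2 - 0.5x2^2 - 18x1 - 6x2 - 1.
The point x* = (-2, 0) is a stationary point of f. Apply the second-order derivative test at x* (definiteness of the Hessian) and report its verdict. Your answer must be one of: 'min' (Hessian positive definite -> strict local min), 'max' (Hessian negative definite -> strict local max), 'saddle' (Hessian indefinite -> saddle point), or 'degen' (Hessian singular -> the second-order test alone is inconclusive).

Compute the Hessian H = grad^2 f:
  H = [[-9, -3], [-3, -1]]
Verify stationarity: grad f(x*) = H x* + g = (0, 0).
Eigenvalues of H: -10, 0.
H has a zero eigenvalue (singular; negative semidefinite but not definite), so H is neither positive definite, negative definite, nor indefinite. The second-order test alone is inconclusive -> degen.
(Indeed, f is constant along the null direction of H through x*, so x* is not a strict local extremum.)

degen


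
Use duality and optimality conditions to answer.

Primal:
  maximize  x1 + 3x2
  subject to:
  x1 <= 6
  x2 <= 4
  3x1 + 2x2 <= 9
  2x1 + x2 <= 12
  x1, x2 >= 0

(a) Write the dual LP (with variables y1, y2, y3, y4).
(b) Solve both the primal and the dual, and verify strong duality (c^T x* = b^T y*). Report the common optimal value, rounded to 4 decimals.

The standard primal-dual pair for 'max c^T x s.t. A x <= b, x >= 0' is:
  Dual:  min b^T y  s.t.  A^T y >= c,  y >= 0.

So the dual LP is:
  minimize  6y1 + 4y2 + 9y3 + 12y4
  subject to:
    y1 + 3y3 + 2y4 >= 1
    y2 + 2y3 + y4 >= 3
    y1, y2, y3, y4 >= 0

Solving the primal: x* = (0.3333, 4).
  primal value c^T x* = 12.3333.
Solving the dual: y* = (0, 2.3333, 0.3333, 0).
  dual value b^T y* = 12.3333.
Strong duality: c^T x* = b^T y*. Confirmed.

12.3333


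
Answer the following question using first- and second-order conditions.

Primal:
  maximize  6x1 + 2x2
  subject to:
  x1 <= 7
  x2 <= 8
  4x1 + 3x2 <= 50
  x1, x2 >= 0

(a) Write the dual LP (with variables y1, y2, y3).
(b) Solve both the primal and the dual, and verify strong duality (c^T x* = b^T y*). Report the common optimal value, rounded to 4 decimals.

The standard primal-dual pair for 'max c^T x s.t. A x <= b, x >= 0' is:
  Dual:  min b^T y  s.t.  A^T y >= c,  y >= 0.

So the dual LP is:
  minimize  7y1 + 8y2 + 50y3
  subject to:
    y1 + 4y3 >= 6
    y2 + 3y3 >= 2
    y1, y2, y3 >= 0

Solving the primal: x* = (7, 7.3333).
  primal value c^T x* = 56.6667.
Solving the dual: y* = (3.3333, 0, 0.6667).
  dual value b^T y* = 56.6667.
Strong duality: c^T x* = b^T y*. Confirmed.

56.6667


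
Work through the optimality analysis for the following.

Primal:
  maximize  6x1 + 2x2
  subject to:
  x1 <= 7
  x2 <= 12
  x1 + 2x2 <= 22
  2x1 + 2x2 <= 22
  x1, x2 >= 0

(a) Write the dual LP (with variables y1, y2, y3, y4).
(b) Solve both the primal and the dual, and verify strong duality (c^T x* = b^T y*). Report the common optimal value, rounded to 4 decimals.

The standard primal-dual pair for 'max c^T x s.t. A x <= b, x >= 0' is:
  Dual:  min b^T y  s.t.  A^T y >= c,  y >= 0.

So the dual LP is:
  minimize  7y1 + 12y2 + 22y3 + 22y4
  subject to:
    y1 + y3 + 2y4 >= 6
    y2 + 2y3 + 2y4 >= 2
    y1, y2, y3, y4 >= 0

Solving the primal: x* = (7, 4).
  primal value c^T x* = 50.
Solving the dual: y* = (4, 0, 0, 1).
  dual value b^T y* = 50.
Strong duality: c^T x* = b^T y*. Confirmed.

50


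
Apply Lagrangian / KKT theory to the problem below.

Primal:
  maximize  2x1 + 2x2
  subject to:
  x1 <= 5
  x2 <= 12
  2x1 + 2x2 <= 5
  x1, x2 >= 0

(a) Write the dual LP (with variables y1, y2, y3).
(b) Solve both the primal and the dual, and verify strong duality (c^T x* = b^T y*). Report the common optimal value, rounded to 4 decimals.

The standard primal-dual pair for 'max c^T x s.t. A x <= b, x >= 0' is:
  Dual:  min b^T y  s.t.  A^T y >= c,  y >= 0.

So the dual LP is:
  minimize  5y1 + 12y2 + 5y3
  subject to:
    y1 + 2y3 >= 2
    y2 + 2y3 >= 2
    y1, y2, y3 >= 0

Solving the primal: x* = (2.5, 0).
  primal value c^T x* = 5.
Solving the dual: y* = (0, 0, 1).
  dual value b^T y* = 5.
Strong duality: c^T x* = b^T y*. Confirmed.

5


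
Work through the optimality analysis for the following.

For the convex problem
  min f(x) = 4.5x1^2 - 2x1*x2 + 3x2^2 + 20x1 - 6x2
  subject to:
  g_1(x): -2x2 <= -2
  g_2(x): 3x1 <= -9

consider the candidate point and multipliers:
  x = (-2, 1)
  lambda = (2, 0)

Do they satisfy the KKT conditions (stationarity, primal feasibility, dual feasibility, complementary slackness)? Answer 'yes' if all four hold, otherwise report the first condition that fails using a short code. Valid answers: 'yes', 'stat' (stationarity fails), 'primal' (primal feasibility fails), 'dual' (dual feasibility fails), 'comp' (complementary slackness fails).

Gradient of f: grad f(x) = Q x + c = (0, 4)
Constraint values g_i(x) = a_i^T x - b_i:
  g_1((-2, 1)) = 0
  g_2((-2, 1)) = 3
Stationarity residual: grad f(x) + sum_i lambda_i a_i = (0, 0)
  -> stationarity OK
Primal feasibility (all g_i <= 0): FAILS
Dual feasibility (all lambda_i >= 0): OK
Complementary slackness (lambda_i * g_i(x) = 0 for all i): OK

Verdict: the first failing condition is primal_feasibility -> primal.

primal


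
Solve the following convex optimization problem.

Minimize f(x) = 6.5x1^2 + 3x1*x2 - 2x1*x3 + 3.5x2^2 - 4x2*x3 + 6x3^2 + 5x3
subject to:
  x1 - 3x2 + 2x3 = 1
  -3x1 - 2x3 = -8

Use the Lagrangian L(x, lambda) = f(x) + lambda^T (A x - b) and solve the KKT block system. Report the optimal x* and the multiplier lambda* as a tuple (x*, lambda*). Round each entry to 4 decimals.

Form the Lagrangian:
  L(x, lambda) = (1/2) x^T Q x + c^T x + lambda^T (A x - b)
Stationarity (grad_x L = 0): Q x + c + A^T lambda = 0.
Primal feasibility: A x = b.

This gives the KKT block system:
  [ Q   A^T ] [ x     ]   [-c ]
  [ A    0  ] [ lambda ] = [ b ]

Solving the linear system:
  x*      = (1.7979, 1.1347, 1.3031)
  lambda* = (2.7081, 8.9596)
  f(x*)   = 37.7421

x* = (1.7979, 1.1347, 1.3031), lambda* = (2.7081, 8.9596)


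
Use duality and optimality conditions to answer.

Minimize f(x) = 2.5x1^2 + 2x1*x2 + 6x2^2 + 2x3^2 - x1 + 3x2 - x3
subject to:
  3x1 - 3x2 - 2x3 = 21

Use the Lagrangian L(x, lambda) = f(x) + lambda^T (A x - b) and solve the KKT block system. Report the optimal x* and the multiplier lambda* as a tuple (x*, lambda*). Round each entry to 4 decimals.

Form the Lagrangian:
  L(x, lambda) = (1/2) x^T Q x + c^T x + lambda^T (A x - b)
Stationarity (grad_x L = 0): Q x + c + A^T lambda = 0.
Primal feasibility: A x = b.

This gives the KKT block system:
  [ Q   A^T ] [ x     ]   [-c ]
  [ A    0  ] [ lambda ] = [ b ]

Solving the linear system:
  x*      = (3.6857, -1.9857, -1.9929)
  lambda* = (-4.4857)
  f(x*)   = 43.275

x* = (3.6857, -1.9857, -1.9929), lambda* = (-4.4857)


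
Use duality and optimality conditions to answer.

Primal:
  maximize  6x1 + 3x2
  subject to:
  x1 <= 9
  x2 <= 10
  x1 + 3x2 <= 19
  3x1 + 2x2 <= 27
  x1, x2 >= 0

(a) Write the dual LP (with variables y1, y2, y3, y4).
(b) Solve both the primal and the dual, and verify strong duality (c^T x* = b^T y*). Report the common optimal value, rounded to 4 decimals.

The standard primal-dual pair for 'max c^T x s.t. A x <= b, x >= 0' is:
  Dual:  min b^T y  s.t.  A^T y >= c,  y >= 0.

So the dual LP is:
  minimize  9y1 + 10y2 + 19y3 + 27y4
  subject to:
    y1 + y3 + 3y4 >= 6
    y2 + 3y3 + 2y4 >= 3
    y1, y2, y3, y4 >= 0

Solving the primal: x* = (9, 0).
  primal value c^T x* = 54.
Solving the dual: y* = (1.5, 0, 0, 1.5).
  dual value b^T y* = 54.
Strong duality: c^T x* = b^T y*. Confirmed.

54


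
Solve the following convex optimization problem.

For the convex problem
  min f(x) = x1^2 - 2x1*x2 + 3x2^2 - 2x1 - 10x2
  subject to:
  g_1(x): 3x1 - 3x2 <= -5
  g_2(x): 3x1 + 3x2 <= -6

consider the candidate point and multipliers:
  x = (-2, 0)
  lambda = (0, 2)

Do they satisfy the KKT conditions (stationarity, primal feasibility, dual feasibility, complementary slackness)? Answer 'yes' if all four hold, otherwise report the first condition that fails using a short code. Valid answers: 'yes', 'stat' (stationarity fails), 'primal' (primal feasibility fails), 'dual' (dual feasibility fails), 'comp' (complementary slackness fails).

Gradient of f: grad f(x) = Q x + c = (-6, -6)
Constraint values g_i(x) = a_i^T x - b_i:
  g_1((-2, 0)) = -1
  g_2((-2, 0)) = 0
Stationarity residual: grad f(x) + sum_i lambda_i a_i = (0, 0)
  -> stationarity OK
Primal feasibility (all g_i <= 0): OK
Dual feasibility (all lambda_i >= 0): OK
Complementary slackness (lambda_i * g_i(x) = 0 for all i): OK

Verdict: yes, KKT holds.

yes


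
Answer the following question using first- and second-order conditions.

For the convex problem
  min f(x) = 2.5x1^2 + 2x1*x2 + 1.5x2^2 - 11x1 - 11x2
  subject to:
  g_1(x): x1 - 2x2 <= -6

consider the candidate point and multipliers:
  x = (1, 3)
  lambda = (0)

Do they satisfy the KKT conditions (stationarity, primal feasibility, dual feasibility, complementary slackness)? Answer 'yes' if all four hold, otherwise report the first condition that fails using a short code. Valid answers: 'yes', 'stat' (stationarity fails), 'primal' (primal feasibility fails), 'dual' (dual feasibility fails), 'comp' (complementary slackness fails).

Gradient of f: grad f(x) = Q x + c = (0, 0)
Constraint values g_i(x) = a_i^T x - b_i:
  g_1((1, 3)) = 1
Stationarity residual: grad f(x) + sum_i lambda_i a_i = (0, 0)
  -> stationarity OK
Primal feasibility (all g_i <= 0): FAILS
Dual feasibility (all lambda_i >= 0): OK
Complementary slackness (lambda_i * g_i(x) = 0 for all i): OK

Verdict: the first failing condition is primal_feasibility -> primal.

primal


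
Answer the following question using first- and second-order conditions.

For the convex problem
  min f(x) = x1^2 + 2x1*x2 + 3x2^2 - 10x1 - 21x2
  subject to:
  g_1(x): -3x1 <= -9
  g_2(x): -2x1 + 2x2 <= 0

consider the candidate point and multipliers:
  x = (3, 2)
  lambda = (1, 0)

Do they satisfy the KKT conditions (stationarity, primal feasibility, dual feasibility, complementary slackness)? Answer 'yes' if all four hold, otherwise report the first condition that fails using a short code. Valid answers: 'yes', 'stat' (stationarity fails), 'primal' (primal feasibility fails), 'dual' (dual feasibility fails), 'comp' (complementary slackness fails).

Gradient of f: grad f(x) = Q x + c = (0, -3)
Constraint values g_i(x) = a_i^T x - b_i:
  g_1((3, 2)) = 0
  g_2((3, 2)) = -2
Stationarity residual: grad f(x) + sum_i lambda_i a_i = (-3, -3)
  -> stationarity FAILS
Primal feasibility (all g_i <= 0): OK
Dual feasibility (all lambda_i >= 0): OK
Complementary slackness (lambda_i * g_i(x) = 0 for all i): OK

Verdict: the first failing condition is stationarity -> stat.

stat


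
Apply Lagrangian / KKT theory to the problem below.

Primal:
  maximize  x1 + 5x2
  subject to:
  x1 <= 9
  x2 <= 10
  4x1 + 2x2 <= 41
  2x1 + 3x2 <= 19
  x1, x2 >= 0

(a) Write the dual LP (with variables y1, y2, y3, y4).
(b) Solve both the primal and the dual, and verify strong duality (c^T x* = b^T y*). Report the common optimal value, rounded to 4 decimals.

The standard primal-dual pair for 'max c^T x s.t. A x <= b, x >= 0' is:
  Dual:  min b^T y  s.t.  A^T y >= c,  y >= 0.

So the dual LP is:
  minimize  9y1 + 10y2 + 41y3 + 19y4
  subject to:
    y1 + 4y3 + 2y4 >= 1
    y2 + 2y3 + 3y4 >= 5
    y1, y2, y3, y4 >= 0

Solving the primal: x* = (0, 6.3333).
  primal value c^T x* = 31.6667.
Solving the dual: y* = (0, 0, 0, 1.6667).
  dual value b^T y* = 31.6667.
Strong duality: c^T x* = b^T y*. Confirmed.

31.6667


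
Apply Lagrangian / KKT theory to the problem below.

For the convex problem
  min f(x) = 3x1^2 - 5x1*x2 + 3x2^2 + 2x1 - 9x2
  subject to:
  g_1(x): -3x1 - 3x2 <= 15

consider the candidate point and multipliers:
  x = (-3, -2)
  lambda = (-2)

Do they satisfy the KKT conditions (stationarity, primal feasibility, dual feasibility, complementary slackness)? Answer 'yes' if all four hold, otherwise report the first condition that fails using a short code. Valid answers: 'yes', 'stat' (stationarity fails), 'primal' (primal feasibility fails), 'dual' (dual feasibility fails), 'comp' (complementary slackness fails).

Gradient of f: grad f(x) = Q x + c = (-6, -6)
Constraint values g_i(x) = a_i^T x - b_i:
  g_1((-3, -2)) = 0
Stationarity residual: grad f(x) + sum_i lambda_i a_i = (0, 0)
  -> stationarity OK
Primal feasibility (all g_i <= 0): OK
Dual feasibility (all lambda_i >= 0): FAILS
Complementary slackness (lambda_i * g_i(x) = 0 for all i): OK

Verdict: the first failing condition is dual_feasibility -> dual.

dual


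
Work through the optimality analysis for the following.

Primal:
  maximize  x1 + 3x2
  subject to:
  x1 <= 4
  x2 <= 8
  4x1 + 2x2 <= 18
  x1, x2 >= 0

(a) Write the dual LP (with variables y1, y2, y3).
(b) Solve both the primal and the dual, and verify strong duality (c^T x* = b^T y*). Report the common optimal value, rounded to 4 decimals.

The standard primal-dual pair for 'max c^T x s.t. A x <= b, x >= 0' is:
  Dual:  min b^T y  s.t.  A^T y >= c,  y >= 0.

So the dual LP is:
  minimize  4y1 + 8y2 + 18y3
  subject to:
    y1 + 4y3 >= 1
    y2 + 2y3 >= 3
    y1, y2, y3 >= 0

Solving the primal: x* = (0.5, 8).
  primal value c^T x* = 24.5.
Solving the dual: y* = (0, 2.5, 0.25).
  dual value b^T y* = 24.5.
Strong duality: c^T x* = b^T y*. Confirmed.

24.5


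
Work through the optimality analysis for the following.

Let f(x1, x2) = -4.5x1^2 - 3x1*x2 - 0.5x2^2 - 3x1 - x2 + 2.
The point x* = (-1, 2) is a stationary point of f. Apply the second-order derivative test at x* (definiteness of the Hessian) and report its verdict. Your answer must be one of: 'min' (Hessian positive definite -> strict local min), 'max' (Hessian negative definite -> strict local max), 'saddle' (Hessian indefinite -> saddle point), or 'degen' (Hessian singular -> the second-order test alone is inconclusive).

Compute the Hessian H = grad^2 f:
  H = [[-9, -3], [-3, -1]]
Verify stationarity: grad f(x*) = H x* + g = (0, 0).
Eigenvalues of H: -10, 0.
H has a zero eigenvalue (singular; negative semidefinite but not definite), so H is neither positive definite, negative definite, nor indefinite. The second-order test alone is inconclusive -> degen.
(Indeed, f is constant along the null direction of H through x*, so x* is not a strict local extremum.)

degen


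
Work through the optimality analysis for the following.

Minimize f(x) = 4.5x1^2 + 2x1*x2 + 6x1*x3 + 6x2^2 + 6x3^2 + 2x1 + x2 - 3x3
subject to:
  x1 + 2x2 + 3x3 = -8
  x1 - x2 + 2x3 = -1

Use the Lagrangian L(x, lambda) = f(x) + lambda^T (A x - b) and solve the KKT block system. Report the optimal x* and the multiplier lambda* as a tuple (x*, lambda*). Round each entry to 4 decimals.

Form the Lagrangian:
  L(x, lambda) = (1/2) x^T Q x + c^T x + lambda^T (A x - b)
Stationarity (grad_x L = 0): Q x + c + A^T lambda = 0.
Primal feasibility: A x = b.

This gives the KKT block system:
  [ Q   A^T ] [ x     ]   [-c ]
  [ A    0  ] [ lambda ] = [ b ]

Solving the linear system:
  x*      = (0.6825, -1.7596, -1.7211)
  lambda* = (8.1513, -2.4481)
  f(x*)   = 33.7656

x* = (0.6825, -1.7596, -1.7211), lambda* = (8.1513, -2.4481)


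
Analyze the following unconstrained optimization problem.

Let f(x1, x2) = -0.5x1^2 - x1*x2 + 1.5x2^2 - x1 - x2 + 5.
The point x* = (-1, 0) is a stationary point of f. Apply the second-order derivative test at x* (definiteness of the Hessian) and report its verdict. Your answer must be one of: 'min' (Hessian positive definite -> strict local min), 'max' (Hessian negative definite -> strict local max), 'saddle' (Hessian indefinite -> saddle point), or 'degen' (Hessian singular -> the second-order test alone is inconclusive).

Compute the Hessian H = grad^2 f:
  H = [[-1, -1], [-1, 3]]
Verify stationarity: grad f(x*) = H x* + g = (0, 0).
Eigenvalues of H: -1.2361, 3.2361.
Eigenvalues have mixed signs, so H is indefinite -> x* is a saddle point.

saddle


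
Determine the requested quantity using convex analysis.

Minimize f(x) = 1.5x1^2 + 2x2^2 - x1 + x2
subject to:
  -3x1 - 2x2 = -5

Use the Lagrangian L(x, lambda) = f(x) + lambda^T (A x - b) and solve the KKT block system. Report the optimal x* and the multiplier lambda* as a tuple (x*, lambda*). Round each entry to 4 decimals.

Form the Lagrangian:
  L(x, lambda) = (1/2) x^T Q x + c^T x + lambda^T (A x - b)
Stationarity (grad_x L = 0): Q x + c + A^T lambda = 0.
Primal feasibility: A x = b.

This gives the KKT block system:
  [ Q   A^T ] [ x     ]   [-c ]
  [ A    0  ] [ lambda ] = [ b ]

Solving the linear system:
  x*      = (1.4583, 0.3125)
  lambda* = (1.125)
  f(x*)   = 2.2396

x* = (1.4583, 0.3125), lambda* = (1.125)


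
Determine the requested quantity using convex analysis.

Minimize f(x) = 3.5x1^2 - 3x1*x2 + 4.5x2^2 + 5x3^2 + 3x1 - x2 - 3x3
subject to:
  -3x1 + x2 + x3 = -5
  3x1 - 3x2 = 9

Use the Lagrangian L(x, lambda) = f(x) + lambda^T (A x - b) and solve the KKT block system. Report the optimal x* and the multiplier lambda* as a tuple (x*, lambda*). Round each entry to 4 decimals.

Form the Lagrangian:
  L(x, lambda) = (1/2) x^T Q x + c^T x + lambda^T (A x - b)
Stationarity (grad_x L = 0): Q x + c + A^T lambda = 0.
Primal feasibility: A x = b.

This gives the KKT block system:
  [ Q   A^T ] [ x     ]   [-c ]
  [ A    0  ] [ lambda ] = [ b ]

Solving the linear system:
  x*      = (1.24, -1.76, 0.48)
  lambda* = (-1.8, -7.4533)
  f(x*)   = 31.06

x* = (1.24, -1.76, 0.48), lambda* = (-1.8, -7.4533)


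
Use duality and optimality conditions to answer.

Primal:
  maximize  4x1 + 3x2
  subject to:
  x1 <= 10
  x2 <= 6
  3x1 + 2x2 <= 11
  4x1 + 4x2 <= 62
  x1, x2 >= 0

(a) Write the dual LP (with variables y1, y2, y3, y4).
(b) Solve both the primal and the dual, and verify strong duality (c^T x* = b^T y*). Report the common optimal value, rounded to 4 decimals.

The standard primal-dual pair for 'max c^T x s.t. A x <= b, x >= 0' is:
  Dual:  min b^T y  s.t.  A^T y >= c,  y >= 0.

So the dual LP is:
  minimize  10y1 + 6y2 + 11y3 + 62y4
  subject to:
    y1 + 3y3 + 4y4 >= 4
    y2 + 2y3 + 4y4 >= 3
    y1, y2, y3, y4 >= 0

Solving the primal: x* = (0, 5.5).
  primal value c^T x* = 16.5.
Solving the dual: y* = (0, 0, 1.5, 0).
  dual value b^T y* = 16.5.
Strong duality: c^T x* = b^T y*. Confirmed.

16.5


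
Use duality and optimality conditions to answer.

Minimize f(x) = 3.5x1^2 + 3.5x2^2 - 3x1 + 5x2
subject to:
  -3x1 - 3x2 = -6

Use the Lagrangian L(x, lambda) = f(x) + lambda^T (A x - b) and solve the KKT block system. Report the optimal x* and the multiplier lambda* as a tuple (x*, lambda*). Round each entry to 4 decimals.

Form the Lagrangian:
  L(x, lambda) = (1/2) x^T Q x + c^T x + lambda^T (A x - b)
Stationarity (grad_x L = 0): Q x + c + A^T lambda = 0.
Primal feasibility: A x = b.

This gives the KKT block system:
  [ Q   A^T ] [ x     ]   [-c ]
  [ A    0  ] [ lambda ] = [ b ]

Solving the linear system:
  x*      = (1.5714, 0.4286)
  lambda* = (2.6667)
  f(x*)   = 6.7143

x* = (1.5714, 0.4286), lambda* = (2.6667)


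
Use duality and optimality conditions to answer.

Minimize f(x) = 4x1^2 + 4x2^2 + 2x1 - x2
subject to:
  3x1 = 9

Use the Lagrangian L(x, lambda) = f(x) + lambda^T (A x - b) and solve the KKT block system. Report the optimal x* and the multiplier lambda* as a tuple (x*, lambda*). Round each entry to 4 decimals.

Form the Lagrangian:
  L(x, lambda) = (1/2) x^T Q x + c^T x + lambda^T (A x - b)
Stationarity (grad_x L = 0): Q x + c + A^T lambda = 0.
Primal feasibility: A x = b.

This gives the KKT block system:
  [ Q   A^T ] [ x     ]   [-c ]
  [ A    0  ] [ lambda ] = [ b ]

Solving the linear system:
  x*      = (3, 0.125)
  lambda* = (-8.6667)
  f(x*)   = 41.9375

x* = (3, 0.125), lambda* = (-8.6667)


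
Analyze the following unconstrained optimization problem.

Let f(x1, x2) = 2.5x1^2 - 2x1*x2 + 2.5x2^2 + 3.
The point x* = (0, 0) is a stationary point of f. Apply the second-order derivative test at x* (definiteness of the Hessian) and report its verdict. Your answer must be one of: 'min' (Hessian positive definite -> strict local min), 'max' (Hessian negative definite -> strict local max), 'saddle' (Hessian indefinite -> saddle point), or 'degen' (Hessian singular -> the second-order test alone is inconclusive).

Compute the Hessian H = grad^2 f:
  H = [[5, -2], [-2, 5]]
Verify stationarity: grad f(x*) = H x* + g = (0, 0).
Eigenvalues of H: 3, 7.
Both eigenvalues > 0, so H is positive definite -> x* is a strict local min.

min


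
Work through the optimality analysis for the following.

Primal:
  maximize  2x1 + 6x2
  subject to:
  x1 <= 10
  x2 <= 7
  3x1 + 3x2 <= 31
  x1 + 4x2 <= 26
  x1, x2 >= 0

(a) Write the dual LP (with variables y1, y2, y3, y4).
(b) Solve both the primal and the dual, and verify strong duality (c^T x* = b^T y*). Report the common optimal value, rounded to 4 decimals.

The standard primal-dual pair for 'max c^T x s.t. A x <= b, x >= 0' is:
  Dual:  min b^T y  s.t.  A^T y >= c,  y >= 0.

So the dual LP is:
  minimize  10y1 + 7y2 + 31y3 + 26y4
  subject to:
    y1 + 3y3 + y4 >= 2
    y2 + 3y3 + 4y4 >= 6
    y1, y2, y3, y4 >= 0

Solving the primal: x* = (5.1111, 5.2222).
  primal value c^T x* = 41.5556.
Solving the dual: y* = (0, 0, 0.2222, 1.3333).
  dual value b^T y* = 41.5556.
Strong duality: c^T x* = b^T y*. Confirmed.

41.5556


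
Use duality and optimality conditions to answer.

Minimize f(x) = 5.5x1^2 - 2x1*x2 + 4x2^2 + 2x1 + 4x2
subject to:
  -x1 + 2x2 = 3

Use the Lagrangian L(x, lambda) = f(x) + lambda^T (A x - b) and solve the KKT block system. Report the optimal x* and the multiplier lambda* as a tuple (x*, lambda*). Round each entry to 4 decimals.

Form the Lagrangian:
  L(x, lambda) = (1/2) x^T Q x + c^T x + lambda^T (A x - b)
Stationarity (grad_x L = 0): Q x + c + A^T lambda = 0.
Primal feasibility: A x = b.

This gives the KKT block system:
  [ Q   A^T ] [ x     ]   [-c ]
  [ A    0  ] [ lambda ] = [ b ]

Solving the linear system:
  x*      = (-0.6364, 1.1818)
  lambda* = (-7.3636)
  f(x*)   = 12.7727

x* = (-0.6364, 1.1818), lambda* = (-7.3636)


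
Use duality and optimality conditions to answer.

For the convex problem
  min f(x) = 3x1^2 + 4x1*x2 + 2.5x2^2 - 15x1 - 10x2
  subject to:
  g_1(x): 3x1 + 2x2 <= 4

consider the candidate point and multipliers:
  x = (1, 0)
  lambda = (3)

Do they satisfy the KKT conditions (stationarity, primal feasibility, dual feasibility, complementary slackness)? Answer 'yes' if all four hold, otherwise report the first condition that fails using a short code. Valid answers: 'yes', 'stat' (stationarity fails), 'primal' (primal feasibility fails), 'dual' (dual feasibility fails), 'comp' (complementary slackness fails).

Gradient of f: grad f(x) = Q x + c = (-9, -6)
Constraint values g_i(x) = a_i^T x - b_i:
  g_1((1, 0)) = -1
Stationarity residual: grad f(x) + sum_i lambda_i a_i = (0, 0)
  -> stationarity OK
Primal feasibility (all g_i <= 0): OK
Dual feasibility (all lambda_i >= 0): OK
Complementary slackness (lambda_i * g_i(x) = 0 for all i): FAILS

Verdict: the first failing condition is complementary_slackness -> comp.

comp


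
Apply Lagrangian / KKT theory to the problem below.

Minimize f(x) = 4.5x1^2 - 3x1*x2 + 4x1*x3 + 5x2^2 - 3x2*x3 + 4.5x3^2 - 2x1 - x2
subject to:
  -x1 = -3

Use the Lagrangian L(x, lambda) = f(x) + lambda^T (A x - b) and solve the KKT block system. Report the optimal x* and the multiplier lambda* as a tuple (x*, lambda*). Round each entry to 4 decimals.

Form the Lagrangian:
  L(x, lambda) = (1/2) x^T Q x + c^T x + lambda^T (A x - b)
Stationarity (grad_x L = 0): Q x + c + A^T lambda = 0.
Primal feasibility: A x = b.

This gives the KKT block system:
  [ Q   A^T ] [ x     ]   [-c ]
  [ A    0  ] [ lambda ] = [ b ]

Solving the linear system:
  x*      = (3, 0.6667, -1.1111)
  lambda* = (18.5556)
  f(x*)   = 24.5

x* = (3, 0.6667, -1.1111), lambda* = (18.5556)


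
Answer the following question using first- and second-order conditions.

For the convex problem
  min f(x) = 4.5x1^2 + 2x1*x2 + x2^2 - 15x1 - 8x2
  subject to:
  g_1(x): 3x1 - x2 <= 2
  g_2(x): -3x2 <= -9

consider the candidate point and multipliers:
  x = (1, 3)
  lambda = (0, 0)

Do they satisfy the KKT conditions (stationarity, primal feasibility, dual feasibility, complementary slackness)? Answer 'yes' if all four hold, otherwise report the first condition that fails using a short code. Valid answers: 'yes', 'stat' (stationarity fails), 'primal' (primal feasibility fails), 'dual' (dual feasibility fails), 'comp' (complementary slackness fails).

Gradient of f: grad f(x) = Q x + c = (0, 0)
Constraint values g_i(x) = a_i^T x - b_i:
  g_1((1, 3)) = -2
  g_2((1, 3)) = 0
Stationarity residual: grad f(x) + sum_i lambda_i a_i = (0, 0)
  -> stationarity OK
Primal feasibility (all g_i <= 0): OK
Dual feasibility (all lambda_i >= 0): OK
Complementary slackness (lambda_i * g_i(x) = 0 for all i): OK

Verdict: yes, KKT holds.

yes


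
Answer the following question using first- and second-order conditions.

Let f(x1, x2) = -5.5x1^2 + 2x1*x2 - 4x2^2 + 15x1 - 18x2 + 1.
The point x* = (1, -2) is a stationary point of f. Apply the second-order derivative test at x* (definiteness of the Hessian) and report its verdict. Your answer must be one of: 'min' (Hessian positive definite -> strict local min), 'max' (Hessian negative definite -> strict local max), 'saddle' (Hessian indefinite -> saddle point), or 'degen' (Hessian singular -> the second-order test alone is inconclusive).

Compute the Hessian H = grad^2 f:
  H = [[-11, 2], [2, -8]]
Verify stationarity: grad f(x*) = H x* + g = (0, 0).
Eigenvalues of H: -12, -7.
Both eigenvalues < 0, so H is negative definite -> x* is a strict local max.

max


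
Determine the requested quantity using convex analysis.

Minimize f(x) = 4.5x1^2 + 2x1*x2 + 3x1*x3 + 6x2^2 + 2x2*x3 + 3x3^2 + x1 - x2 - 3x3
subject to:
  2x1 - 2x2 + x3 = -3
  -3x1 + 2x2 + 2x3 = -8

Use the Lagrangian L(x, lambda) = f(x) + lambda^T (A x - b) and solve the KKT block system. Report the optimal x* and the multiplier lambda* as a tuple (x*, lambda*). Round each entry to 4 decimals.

Form the Lagrangian:
  L(x, lambda) = (1/2) x^T Q x + c^T x + lambda^T (A x - b)
Stationarity (grad_x L = 0): Q x + c + A^T lambda = 0.
Primal feasibility: A x = b.

This gives the KKT block system:
  [ Q   A^T ] [ x     ]   [-c ]
  [ A    0  ] [ lambda ] = [ b ]

Solving the linear system:
  x*      = (0.9821, 0.8125, -3.3393)
  lambda* = (7.5, 5.4821)
  f(x*)   = 38.2723

x* = (0.9821, 0.8125, -3.3393), lambda* = (7.5, 5.4821)
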